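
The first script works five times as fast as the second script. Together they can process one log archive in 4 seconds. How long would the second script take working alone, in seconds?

24 seconds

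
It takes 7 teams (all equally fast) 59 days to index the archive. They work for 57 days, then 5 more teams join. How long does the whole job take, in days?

349/6 days

One team does 1/413 of the job per day.
After 57 days with 7 teams, 57/59 is done (2/59 left).
With 12 teams the rate is 12/413, so the rest takes 2/59 ÷ 12/413 = 7/6 days.
Total = 57 + 7/6 = 349/6 days.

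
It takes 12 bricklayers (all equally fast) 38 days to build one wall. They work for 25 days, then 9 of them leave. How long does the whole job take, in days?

One bricklayer does 1/456 of the job per day.
After 25 days with 12 bricklayers, 25/38 is done (13/38 left).
With 3 bricklayers the rate is 3/456 = 1/152, so the rest takes 13/38 ÷ 1/152 = 52 days.
Total = 25 + 52 = 77 days.

77 days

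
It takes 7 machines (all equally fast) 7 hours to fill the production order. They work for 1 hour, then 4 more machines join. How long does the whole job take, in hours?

One machine does 1/49 of the job per hour.
After 1 hour with 7 machines, 1/7 is done (6/7 left).
With 11 machines the rate is 11/49, so the rest takes 6/7 ÷ 11/49 = 42/11 hours.
Total = 1 + 42/11 = 53/11 hours.

53/11 hours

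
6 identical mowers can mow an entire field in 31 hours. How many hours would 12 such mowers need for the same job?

Total work is 6·31 = 186 mower-hours.
With 12 mowers: 186/12 = 31/2 hours.

31/2 hours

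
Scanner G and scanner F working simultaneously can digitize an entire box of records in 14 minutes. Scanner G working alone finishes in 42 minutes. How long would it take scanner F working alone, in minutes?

Combined rate is 1/14 per minute.
Known contribution: 1/42 per minute.
So scanner F's rate is 1/14 − 1/42 = 1/21, meaning 21 minutes alone.

21 minutes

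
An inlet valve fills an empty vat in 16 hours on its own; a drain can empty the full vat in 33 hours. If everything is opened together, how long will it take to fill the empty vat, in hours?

528/17 hours

Net rate = 1/16 − 1/33 = (33 − 16)/528 = 17/528 per hour.
Filling time = 1 ÷ (17/528) = 528/17 hours.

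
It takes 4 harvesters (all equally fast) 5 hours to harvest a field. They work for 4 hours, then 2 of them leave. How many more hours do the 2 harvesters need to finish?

2 hours

One harvester does 1/20 of the job per hour.
After 4 hours with 4 harvesters, 4/5 is done (1/5 left).
With 2 harvesters the rate is 2/20 = 1/10, so the rest takes 1/5 ÷ 1/10 = 2 hours.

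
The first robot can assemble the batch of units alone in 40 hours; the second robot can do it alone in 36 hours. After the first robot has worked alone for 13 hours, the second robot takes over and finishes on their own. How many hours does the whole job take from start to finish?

373/10 hours

In 13 hours the first robot does 13/40 of the job, leaving 27/40.
The second robot works at 1/36 per hour, so finishing takes 27/40 ÷ 1/36 = 243/10 hours.
Total time = 13 + 243/10 = 373/10 hours.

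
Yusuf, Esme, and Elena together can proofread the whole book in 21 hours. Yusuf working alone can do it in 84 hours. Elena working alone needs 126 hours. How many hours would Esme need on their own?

Combined rate is 1/21 per hour.
Known contribution: 1/84 + 1/126 = (3 + 2)/252 = 5/252 per hour.
So Esme's rate is 1/21 − 5/252 = 1/36, meaning 36 hours alone.

36 hours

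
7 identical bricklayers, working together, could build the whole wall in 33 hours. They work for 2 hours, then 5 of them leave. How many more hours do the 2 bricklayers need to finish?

One bricklayer does 1/231 of the job per hour.
After 2 hours with 7 bricklayers, 2/33 is done (31/33 left).
With 2 bricklayers the rate is 2/231, so the rest takes 31/33 ÷ 2/231 = 217/2 hours.

217/2 hours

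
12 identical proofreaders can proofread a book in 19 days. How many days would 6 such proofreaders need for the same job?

Total work is 12·19 = 228 proofreader-days.
With 6 proofreaders: 228/6 = 38 days.

38 days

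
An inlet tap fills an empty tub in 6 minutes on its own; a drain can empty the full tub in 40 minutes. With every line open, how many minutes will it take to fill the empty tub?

120/17 minutes

Net rate = 1/6 − 1/40 = (20 − 3)/120 = 17/120 per minute.
Filling time = 1 ÷ (17/120) = 120/17 minutes.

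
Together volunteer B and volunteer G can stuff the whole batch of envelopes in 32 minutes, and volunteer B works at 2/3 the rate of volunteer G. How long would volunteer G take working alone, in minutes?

160/3 minutes

Let volunteer G's rate be r; then volunteer B's rate is (2/3)r, so together (2/3 + 1)r = (5/3)r = 1/32.
Thus r = 3/160 per minute.
Volunteer G alone: 160/3 minutes; volunteer B alone: 80 minutes.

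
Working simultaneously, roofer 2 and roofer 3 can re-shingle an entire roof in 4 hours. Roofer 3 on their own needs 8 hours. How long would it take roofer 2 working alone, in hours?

Combined rate is 1/4 per hour.
Known contribution: 1/8 per hour.
So roofer 2's rate is 1/4 − 1/8 = 1/8, meaning 8 hours alone.

8 hours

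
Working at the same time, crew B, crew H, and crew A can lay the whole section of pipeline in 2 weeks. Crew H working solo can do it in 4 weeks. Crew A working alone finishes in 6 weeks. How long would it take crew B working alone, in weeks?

Combined rate is 1/2 per week.
Known contribution: 1/4 + 1/6 = (3 + 2)/12 = 5/12 per week.
So crew B's rate is 1/2 − 5/12 = 1/12, meaning 12 weeks alone.

12 weeks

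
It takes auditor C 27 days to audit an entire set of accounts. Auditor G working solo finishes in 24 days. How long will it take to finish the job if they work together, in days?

216/17 days

Combined rate: 1/27 + 1/24 = (8 + 9)/216 = 17/216 per day.
Time = 1 ÷ (17/216) = 216/17 days.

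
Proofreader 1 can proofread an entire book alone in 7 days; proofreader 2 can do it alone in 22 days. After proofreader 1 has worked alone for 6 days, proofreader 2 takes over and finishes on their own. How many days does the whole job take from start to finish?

64/7 days

In 6 days proofreader 1 does 6/7 of the job, leaving 1/7.
Proofreader 2 works at 1/22 per day, so finishing takes 1/7 ÷ 1/22 = 22/7 days.
Total time = 6 + 22/7 = 64/7 days.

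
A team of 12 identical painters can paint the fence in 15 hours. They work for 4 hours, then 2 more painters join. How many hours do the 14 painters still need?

66/7 hours

One painter does 1/180 of the job per hour.
After 4 hours with 12 painters, 4/15 is done (11/15 left).
With 14 painters the rate is 14/180 = 7/90, so the rest takes 11/15 ÷ 7/90 = 66/7 hours.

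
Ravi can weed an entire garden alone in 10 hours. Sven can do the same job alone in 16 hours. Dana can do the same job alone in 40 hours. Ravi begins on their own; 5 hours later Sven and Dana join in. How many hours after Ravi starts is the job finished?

In the first 5 hours Ravi alone does 5/10 = 1/2 of the job, leaving 1/2.
Once everyone is working, combined rate: 1/10 + 1/16 + 1/40 = (8 + 5 + 2)/80 = 15/80 = 3/16 per hour.
Remaining 1/2 at 3/16 per hour takes 8/3 hours.
Total from the start = 5 + 8/3 = 23/3 hours.

23/3 hours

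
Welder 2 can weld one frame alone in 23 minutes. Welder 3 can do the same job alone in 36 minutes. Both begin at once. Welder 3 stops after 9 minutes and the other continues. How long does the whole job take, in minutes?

In the first 9 minutes the combined rate is 59/828, so 59/92 of the job is done, leaving 33/92.
After Welder 3 leaves the rate is 1/23 per minute; the remaining 33/92 takes 33/4 minutes.
Total = 9 + 33/4 = 69/4 minutes.

69/4 minutes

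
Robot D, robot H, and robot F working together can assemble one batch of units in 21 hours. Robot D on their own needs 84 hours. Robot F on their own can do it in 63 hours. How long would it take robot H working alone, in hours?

Combined rate is 1/21 per hour.
Known contribution: 1/84 + 1/63 = (3 + 4)/252 = 7/252 = 1/36 per hour.
So robot H's rate is 1/21 − 1/36 = 5/252, meaning 252/5 hours alone.

252/5 hours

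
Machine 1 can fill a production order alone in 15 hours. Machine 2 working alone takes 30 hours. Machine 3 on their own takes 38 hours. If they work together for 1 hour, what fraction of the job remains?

83/95

Combined rate: 1/15 + 1/30 + 1/38 = (38 + 19 + 15)/570 = 72/570 = 12/95 per hour.
In 1 hour they complete 1·12/95 = 12/95 of the job.
So 83/95 remains.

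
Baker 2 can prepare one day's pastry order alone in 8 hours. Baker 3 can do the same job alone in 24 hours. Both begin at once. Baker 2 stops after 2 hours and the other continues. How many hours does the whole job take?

18 hours

In the first 2 hours the combined rate is 1/6, so 1/3 of the job is done, leaving 2/3.
After baker 2 leaves the rate is 1/24 per hour; the remaining 2/3 takes 16 hours.
Total = 2 + 16 = 18 hours.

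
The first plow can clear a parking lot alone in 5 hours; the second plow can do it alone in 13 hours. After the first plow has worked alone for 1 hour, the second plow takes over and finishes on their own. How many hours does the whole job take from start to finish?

In 1 hour the first plow does 1/5 of the job, leaving 4/5.
The second plow works at 1/13 per hour, so finishing takes 4/5 ÷ 1/13 = 52/5 hours.
Total time = 1 + 52/5 = 57/5 hours.

57/5 hours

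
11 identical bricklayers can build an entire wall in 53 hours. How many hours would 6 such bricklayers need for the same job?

583/6 hours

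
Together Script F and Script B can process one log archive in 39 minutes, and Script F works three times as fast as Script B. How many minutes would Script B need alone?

Let Script B's rate be r; then Script F's rate is 3r, so together (3 + 1)r = 4r = 1/39.
Thus r = 1/156 per minute.
Script B alone: 156 minutes; Script F alone: 52 minutes.

156 minutes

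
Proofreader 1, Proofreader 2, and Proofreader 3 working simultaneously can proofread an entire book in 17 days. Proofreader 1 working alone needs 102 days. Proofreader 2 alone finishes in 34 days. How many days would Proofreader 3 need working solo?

51 days

Combined rate is 1/17 per day.
Known contribution: 1/102 + 1/34 = (1 + 3)/102 = 4/102 = 2/51 per day.
So Proofreader 3's rate is 1/17 − 2/51 = 1/51, meaning 51 days alone.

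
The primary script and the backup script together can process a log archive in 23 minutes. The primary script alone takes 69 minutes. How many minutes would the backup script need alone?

69/2 minutes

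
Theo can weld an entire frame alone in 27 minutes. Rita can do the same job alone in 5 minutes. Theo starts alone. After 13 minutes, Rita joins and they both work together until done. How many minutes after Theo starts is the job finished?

In the first 13 minutes Theo alone does 13/27 of the job, leaving 14/27.
Once everyone is working, combined rate: 1/27 + 1/5 = (5 + 27)/135 = 32/135 per minute.
Remaining 14/27 at 32/135 per minute takes 35/16 minutes.
Total from the start = 13 + 35/16 = 243/16 minutes.

243/16 minutes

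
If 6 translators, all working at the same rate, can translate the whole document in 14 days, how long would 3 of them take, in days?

28 days

Total work is 6·14 = 84 translator-days.
With 3 translators: 84/3 = 28 days.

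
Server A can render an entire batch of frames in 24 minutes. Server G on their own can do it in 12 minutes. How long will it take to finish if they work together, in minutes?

Combined rate: 1/24 + 1/12 = (1 + 2)/24 = 3/24 = 1/8 per minute.
Time = 1 ÷ (1/8) = 8 minutes.

8 minutes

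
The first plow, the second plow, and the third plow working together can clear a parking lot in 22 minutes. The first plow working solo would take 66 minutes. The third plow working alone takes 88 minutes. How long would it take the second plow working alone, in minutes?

264/5 minutes

Combined rate is 1/22 per minute.
Known contribution: 1/66 + 1/88 = (4 + 3)/264 = 7/264 per minute.
So the second plow's rate is 1/22 − 7/264 = 5/264, meaning 264/5 minutes alone.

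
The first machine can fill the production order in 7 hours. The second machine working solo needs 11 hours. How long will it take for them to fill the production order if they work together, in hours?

Combined rate: 1/7 + 1/11 = (11 + 7)/77 = 18/77 per hour.
Time = 1 ÷ (18/77) = 77/18 hours.

77/18 hours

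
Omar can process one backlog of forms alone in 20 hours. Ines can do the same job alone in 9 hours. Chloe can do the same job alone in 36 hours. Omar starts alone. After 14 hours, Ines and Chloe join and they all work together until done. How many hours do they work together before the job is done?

27/17 hours

In the first 14 hours Omar alone does 14/20 = 7/10 of the job, leaving 3/10.
Once everyone is working, combined rate: 1/20 + 1/9 + 1/36 = (9 + 20 + 5)/180 = 34/180 = 17/90 per hour.
Remaining 3/10 at 17/90 per hour takes 27/17 hours.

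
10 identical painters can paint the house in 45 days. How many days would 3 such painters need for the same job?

150 days

Total work is 10·45 = 450 painter-days.
With 3 painters: 450/3 = 150 days.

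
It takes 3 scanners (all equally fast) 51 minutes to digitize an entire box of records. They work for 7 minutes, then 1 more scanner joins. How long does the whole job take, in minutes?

40 minutes

One scanner does 1/153 of the job per minute.
After 7 minutes with 3 scanners, 7/51 is done (44/51 left).
With 4 scanners the rate is 4/153, so the rest takes 44/51 ÷ 4/153 = 33 minutes.
Total = 7 + 33 = 40 minutes.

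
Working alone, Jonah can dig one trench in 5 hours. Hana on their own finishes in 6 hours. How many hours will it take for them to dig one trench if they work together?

30/11 hours

With two workers the combined time is the product over the sum: 5·6/(5+6) = 30/11 hours.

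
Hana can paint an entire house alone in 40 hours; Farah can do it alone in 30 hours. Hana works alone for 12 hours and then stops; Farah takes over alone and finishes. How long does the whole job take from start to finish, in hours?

33 hours

In 12 hours Hana does 12/40 = 3/10 of the job, leaving 7/10.
Farah works at 1/30 per hour, so finishing takes 7/10 ÷ 1/30 = 21 hours.
Total time = 12 + 21 = 33 hours.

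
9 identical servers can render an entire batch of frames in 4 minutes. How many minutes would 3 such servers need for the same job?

12 minutes

Total work is 9·4 = 36 server-minutes.
With 3 servers: 36/3 = 12 minutes.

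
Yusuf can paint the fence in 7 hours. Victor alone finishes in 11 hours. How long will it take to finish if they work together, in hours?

With two workers the combined time is the product over the sum: 7·11/(7+11) = 77/18 hours.

77/18 hours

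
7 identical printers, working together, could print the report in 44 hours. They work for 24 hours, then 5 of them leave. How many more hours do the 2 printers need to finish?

One printer does 1/308 of the job per hour.
After 24 hours with 7 printers, 6/11 is done (5/11 left).
With 2 printers the rate is 2/308 = 1/154, so the rest takes 5/11 ÷ 1/154 = 70 hours.

70 hours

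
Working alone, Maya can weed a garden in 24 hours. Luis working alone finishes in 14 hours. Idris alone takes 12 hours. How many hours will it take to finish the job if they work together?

Combined rate: 1/24 + 1/14 + 1/12 = (7 + 12 + 14)/168 = 33/168 = 11/56 per hour.
Time = 1 ÷ (11/56) = 56/11 hours.

56/11 hours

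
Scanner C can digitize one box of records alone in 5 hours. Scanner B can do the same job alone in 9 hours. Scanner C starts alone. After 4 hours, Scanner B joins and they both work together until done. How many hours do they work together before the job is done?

9/14 hours

In the first 4 hours Scanner C alone does 4/5 of the job, leaving 1/5.
Once everyone is working, combined rate: 1/5 + 1/9 = (9 + 5)/45 = 14/45 per hour.
Remaining 1/5 at 14/45 per hour takes 9/14 hours.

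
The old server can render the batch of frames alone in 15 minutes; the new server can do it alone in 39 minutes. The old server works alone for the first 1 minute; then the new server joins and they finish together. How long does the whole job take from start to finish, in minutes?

100/9 minutes

In 1 minute the old server does 1/15 of the job, leaving 14/15.
The old server and the new server together work at 6/65 per minute, so finishing takes 14/15 ÷ 6/65 = 91/9 minutes.
Total time = 1 + 91/9 = 100/9 minutes.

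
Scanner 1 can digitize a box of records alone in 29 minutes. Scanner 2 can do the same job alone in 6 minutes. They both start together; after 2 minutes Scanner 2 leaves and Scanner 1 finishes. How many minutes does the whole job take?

58/3 minutes

In the first 2 minutes the combined rate is 35/174, so 35/87 of the job is done, leaving 52/87.
After Scanner 2 leaves the rate is 1/29 per minute; the remaining 52/87 takes 52/3 minutes.
Total = 2 + 52/3 = 58/3 minutes.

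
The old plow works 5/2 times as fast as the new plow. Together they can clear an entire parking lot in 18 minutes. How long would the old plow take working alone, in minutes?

126/5 minutes

Let the new plow's rate be r; then the old plow's rate is (5/2)r, so together (5/2 + 1)r = (7/2)r = 1/18.
Thus r = 1/63 per minute.
The new plow alone: 63 minutes; the old plow alone: 126/5 minutes.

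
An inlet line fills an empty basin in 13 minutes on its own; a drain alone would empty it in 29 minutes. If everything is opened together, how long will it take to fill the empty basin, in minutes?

377/16 minutes

Net rate = 1/13 − 1/29 = (29 − 13)/377 = 16/377 per minute.
Filling time = 1 ÷ (16/377) = 377/16 minutes.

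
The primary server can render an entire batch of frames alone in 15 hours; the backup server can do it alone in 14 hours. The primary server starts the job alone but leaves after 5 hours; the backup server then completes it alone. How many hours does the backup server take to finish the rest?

In 5 hours the primary server does 5/15 = 1/3 of the job, leaving 2/3.
The backup server works at 1/14 per hour, so finishing takes 2/3 ÷ 1/14 = 28/3 hours.

28/3 hours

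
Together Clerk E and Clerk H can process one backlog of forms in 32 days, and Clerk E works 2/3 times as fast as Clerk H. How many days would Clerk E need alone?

80 days

Let Clerk H's rate be r; then Clerk E's rate is (2/3)r, so together (2/3 + 1)r = (5/3)r = 1/32.
Thus r = 3/160 per day.
Clerk H alone: 160/3 days; Clerk E alone: 80 days.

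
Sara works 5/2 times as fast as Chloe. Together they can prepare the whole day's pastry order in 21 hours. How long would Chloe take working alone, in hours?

147/2 hours

Let Chloe's rate be r; then Sara's rate is (5/2)r, so together (5/2 + 1)r = (7/2)r = 1/21.
Thus r = 2/147 per hour.
Chloe alone: 147/2 hours; Sara alone: 147/5 hours.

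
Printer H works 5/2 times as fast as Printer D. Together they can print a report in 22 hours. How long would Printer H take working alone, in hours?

Let Printer D's rate be r; then Printer H's rate is (5/2)r, so together (5/2 + 1)r = (7/2)r = 1/22.
Thus r = 1/77 per hour.
Printer D alone: 77 hours; Printer H alone: 154/5 hours.

154/5 hours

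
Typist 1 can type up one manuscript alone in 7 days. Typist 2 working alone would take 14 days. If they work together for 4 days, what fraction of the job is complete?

Combined rate: 1/7 + 1/14 = (2 + 1)/14 = 3/14 per day.
In 4 days they complete 4·3/14 = 6/7 of the job.

6/7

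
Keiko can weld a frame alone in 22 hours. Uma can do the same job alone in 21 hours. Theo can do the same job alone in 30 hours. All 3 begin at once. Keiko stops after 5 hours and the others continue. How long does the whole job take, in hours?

In the first 5 hours the combined rate is 146/1155, so 146/231 of the job is done, leaving 85/231.
After Keiko leaves the rate is 17/210 per hour; the remaining 85/231 takes 50/11 hours.
Total = 5 + 50/11 = 105/11 hours.

105/11 hours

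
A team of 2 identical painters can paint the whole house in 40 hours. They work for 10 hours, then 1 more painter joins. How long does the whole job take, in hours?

30 hours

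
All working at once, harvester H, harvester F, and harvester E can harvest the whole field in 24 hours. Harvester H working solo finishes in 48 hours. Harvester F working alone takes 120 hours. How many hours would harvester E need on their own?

80 hours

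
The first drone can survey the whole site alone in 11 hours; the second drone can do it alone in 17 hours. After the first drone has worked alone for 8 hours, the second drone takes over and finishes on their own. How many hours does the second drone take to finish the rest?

51/11 hours

In 8 hours the first drone does 8/11 of the job, leaving 3/11.
The second drone works at 1/17 per hour, so finishing takes 3/11 ÷ 1/17 = 51/11 hours.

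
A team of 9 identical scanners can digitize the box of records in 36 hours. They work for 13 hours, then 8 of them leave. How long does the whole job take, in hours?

One scanner does 1/324 of the job per hour.
After 13 hours with 9 scanners, 13/36 is done (23/36 left).
With 1 scanner the rate is 1/324, so the rest takes 23/36 ÷ 1/324 = 207 hours.
Total = 13 + 207 = 220 hours.

220 hours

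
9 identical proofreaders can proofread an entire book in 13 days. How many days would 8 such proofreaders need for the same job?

Total work is 9·13 = 117 proofreader-days.
With 8 proofreaders: 117/8 days.

117/8 days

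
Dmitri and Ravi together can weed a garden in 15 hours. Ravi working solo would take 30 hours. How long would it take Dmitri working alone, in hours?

Combined rate is 1/15 per hour.
Known contribution: 1/30 per hour.
So Dmitri's rate is 1/15 − 1/30 = 1/30, meaning 30 hours alone.

30 hours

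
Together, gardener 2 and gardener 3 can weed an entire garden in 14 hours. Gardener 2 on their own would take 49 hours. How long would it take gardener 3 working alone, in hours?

Combined rate is 1/14 per hour.
Known contribution: 1/49 per hour.
So gardener 3's rate is 1/14 − 1/49 = 5/98, meaning 98/5 hours alone.

98/5 hours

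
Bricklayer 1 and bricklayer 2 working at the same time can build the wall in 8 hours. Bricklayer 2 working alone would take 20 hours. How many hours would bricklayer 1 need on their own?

40/3 hours

Combined rate is 1/8 per hour.
Known contribution: 1/20 per hour.
So bricklayer 1's rate is 1/8 − 1/20 = 3/40, meaning 40/3 hours alone.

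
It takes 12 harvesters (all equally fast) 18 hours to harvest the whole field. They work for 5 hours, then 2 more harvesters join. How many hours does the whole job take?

One harvester does 1/216 of the job per hour.
After 5 hours with 12 harvesters, 5/18 is done (13/18 left).
With 14 harvesters the rate is 14/216 = 7/108, so the rest takes 13/18 ÷ 7/108 = 78/7 hours.
Total = 5 + 78/7 = 113/7 hours.

113/7 hours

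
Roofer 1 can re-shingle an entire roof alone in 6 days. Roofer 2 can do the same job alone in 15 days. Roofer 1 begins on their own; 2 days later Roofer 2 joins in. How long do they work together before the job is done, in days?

20/7 days

In the first 2 days Roofer 1 alone does 2/6 = 1/3 of the job, leaving 2/3.
Once everyone is working, combined rate: 1/6 + 1/15 = (5 + 2)/30 = 7/30 per day.
Remaining 2/3 at 7/30 per day takes 20/7 days.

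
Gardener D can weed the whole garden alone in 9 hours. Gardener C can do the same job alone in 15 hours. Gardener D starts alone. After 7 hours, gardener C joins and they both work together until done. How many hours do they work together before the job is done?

In the first 7 hours gardener D alone does 7/9 of the job, leaving 2/9.
Once everyone is working, combined rate: 1/9 + 1/15 = (5 + 3)/45 = 8/45 per hour.
Remaining 2/9 at 8/45 per hour takes 5/4 hours.

5/4 hours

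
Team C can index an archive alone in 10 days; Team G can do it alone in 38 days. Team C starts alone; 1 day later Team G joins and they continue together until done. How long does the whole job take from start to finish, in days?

In 1 day Team C does 1/10 of the job, leaving 9/10.
Team C and Team G together work at 12/95 per day, so finishing takes 9/10 ÷ 12/95 = 57/8 days.
Total time = 1 + 57/8 = 65/8 days.

65/8 days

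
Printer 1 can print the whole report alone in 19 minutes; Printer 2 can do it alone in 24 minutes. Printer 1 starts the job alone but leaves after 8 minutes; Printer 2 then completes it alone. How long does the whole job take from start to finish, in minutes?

In 8 minutes Printer 1 does 8/19 of the job, leaving 11/19.
Printer 2 works at 1/24 per minute, so finishing takes 11/19 ÷ 1/24 = 264/19 minutes.
Total time = 8 + 264/19 = 416/19 minutes.

416/19 minutes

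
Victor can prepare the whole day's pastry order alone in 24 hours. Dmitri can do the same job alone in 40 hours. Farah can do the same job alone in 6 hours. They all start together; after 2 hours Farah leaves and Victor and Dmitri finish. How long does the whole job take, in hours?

In the first 2 hours the combined rate is 7/30, so 7/15 of the job is done, leaving 8/15.
After Farah leaves the rate is 1/15 per hour; the remaining 8/15 takes 8 hours.
Total = 2 + 8 = 10 hours.

10 hours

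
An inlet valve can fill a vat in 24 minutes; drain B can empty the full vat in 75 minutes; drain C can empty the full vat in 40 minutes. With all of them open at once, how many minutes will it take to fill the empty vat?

300 minutes

Net rate = 1/24 − 1/75 − 1/40 = (25 − 8 − 15)/600 = 2/600 = 1/300 per minute.
Filling time = 1 ÷ (1/300) = 300 minutes.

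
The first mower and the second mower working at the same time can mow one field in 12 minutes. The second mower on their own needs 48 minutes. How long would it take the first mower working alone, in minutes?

Combined rate is 1/12 per minute.
Known contribution: 1/48 per minute.
So the first mower's rate is 1/12 − 1/48 = 1/16, meaning 16 minutes alone.

16 minutes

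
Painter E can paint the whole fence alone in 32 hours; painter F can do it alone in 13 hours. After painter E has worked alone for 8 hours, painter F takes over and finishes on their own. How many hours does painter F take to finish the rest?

In 8 hours painter E does 8/32 = 1/4 of the job, leaving 3/4.
Painter F works at 1/13 per hour, so finishing takes 3/4 ÷ 1/13 = 39/4 hours.

39/4 hours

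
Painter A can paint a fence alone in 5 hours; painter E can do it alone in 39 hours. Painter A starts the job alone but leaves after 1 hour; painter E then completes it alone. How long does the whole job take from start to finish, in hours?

161/5 hours

In 1 hour painter A does 1/5 of the job, leaving 4/5.
Painter E works at 1/39 per hour, so finishing takes 4/5 ÷ 1/39 = 156/5 hours.
Total time = 1 + 156/5 = 161/5 hours.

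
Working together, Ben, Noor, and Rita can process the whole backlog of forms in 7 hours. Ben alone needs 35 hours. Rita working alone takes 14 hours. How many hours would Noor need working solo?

70/3 hours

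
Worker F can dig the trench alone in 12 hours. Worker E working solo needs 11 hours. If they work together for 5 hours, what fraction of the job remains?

Combined rate: 1/12 + 1/11 = (11 + 12)/132 = 23/132 per hour.
In 5 hours they complete 5·23/132 = 115/132 of the job.
So 17/132 remains.

17/132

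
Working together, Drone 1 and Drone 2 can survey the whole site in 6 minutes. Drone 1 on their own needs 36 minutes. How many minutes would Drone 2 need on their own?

Combined rate is 1/6 per minute.
Known contribution: 1/36 per minute.
So Drone 2's rate is 1/6 − 1/36 = 5/36, meaning 36/5 minutes alone.

36/5 minutes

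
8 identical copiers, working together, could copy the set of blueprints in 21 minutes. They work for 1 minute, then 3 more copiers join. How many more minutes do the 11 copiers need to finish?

160/11 minutes

One copier does 1/168 of the job per minute.
After 1 minute with 8 copiers, 1/21 is done (20/21 left).
With 11 copiers the rate is 11/168, so the rest takes 20/21 ÷ 11/168 = 160/11 minutes.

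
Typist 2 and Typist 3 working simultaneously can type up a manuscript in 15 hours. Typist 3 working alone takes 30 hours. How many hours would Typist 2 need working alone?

30 hours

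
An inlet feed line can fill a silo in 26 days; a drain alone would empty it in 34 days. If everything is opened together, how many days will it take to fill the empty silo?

Net rate = 1/26 − 1/34 = (17 − 13)/442 = 4/442 = 2/221 per day.
Filling time = 1 ÷ (2/221) = 221/2 days.

221/2 days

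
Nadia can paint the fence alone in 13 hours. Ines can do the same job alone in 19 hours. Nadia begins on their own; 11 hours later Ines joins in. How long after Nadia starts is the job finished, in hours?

195/16 hours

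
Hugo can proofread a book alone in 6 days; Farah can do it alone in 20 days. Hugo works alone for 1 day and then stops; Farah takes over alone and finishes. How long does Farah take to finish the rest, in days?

In 1 day Hugo does 1/6 of the job, leaving 5/6.
Farah works at 1/20 per day, so finishing takes 5/6 ÷ 1/20 = 50/3 days.

50/3 days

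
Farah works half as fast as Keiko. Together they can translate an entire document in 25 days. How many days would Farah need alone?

Let Keiko's rate be r; then Farah's rate is (1/2)r, so together (1/2 + 1)r = (3/2)r = 1/25.
Thus r = 2/75 per day.
Keiko alone: 75/2 days; Farah alone: 75 days.

75 days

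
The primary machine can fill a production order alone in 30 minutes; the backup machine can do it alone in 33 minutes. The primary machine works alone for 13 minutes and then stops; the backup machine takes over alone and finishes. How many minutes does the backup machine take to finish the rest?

In 13 minutes the primary machine does 13/30 of the job, leaving 17/30.
The backup machine works at 1/33 per minute, so finishing takes 17/30 ÷ 1/33 = 187/10 minutes.

187/10 minutes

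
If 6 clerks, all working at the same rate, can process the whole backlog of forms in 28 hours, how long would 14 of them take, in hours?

Total work is 6·28 = 168 clerk-hours.
With 14 clerks: 168/14 = 12 hours.

12 hours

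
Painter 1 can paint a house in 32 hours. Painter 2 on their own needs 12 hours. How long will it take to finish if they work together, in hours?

Combined rate: 1/32 + 1/12 = (3 + 8)/96 = 11/96 per hour.
Time = 1 ÷ (11/96) = 96/11 hours.

96/11 hours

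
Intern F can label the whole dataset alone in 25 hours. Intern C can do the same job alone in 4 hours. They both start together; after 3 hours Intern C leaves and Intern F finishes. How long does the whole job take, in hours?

In the first 3 hours the combined rate is 29/100, so 87/100 of the job is done, leaving 13/100.
After Intern C leaves the rate is 1/25 per hour; the remaining 13/100 takes 13/4 hours.
Total = 3 + 13/4 = 25/4 hours.

25/4 hours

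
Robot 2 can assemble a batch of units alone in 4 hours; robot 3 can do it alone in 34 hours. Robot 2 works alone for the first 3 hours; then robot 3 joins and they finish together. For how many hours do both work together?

17/19 hours

In 3 hours robot 2 does 3/4 of the job, leaving 1/4.
Robot 2 and robot 3 together work at 19/68 per hour, so finishing takes 1/4 ÷ 19/68 = 17/19 hours.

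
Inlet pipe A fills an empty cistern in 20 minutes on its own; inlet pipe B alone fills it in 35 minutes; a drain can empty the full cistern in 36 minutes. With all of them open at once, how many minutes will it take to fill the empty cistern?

315/16 minutes

Net rate = 1/20 + 1/35 − 1/36 = (63 + 36 − 35)/1260 = 64/1260 = 16/315 per minute.
Filling time = 1 ÷ (16/315) = 315/16 minutes.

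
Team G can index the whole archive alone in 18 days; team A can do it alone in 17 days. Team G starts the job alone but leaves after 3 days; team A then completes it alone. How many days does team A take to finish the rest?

85/6 days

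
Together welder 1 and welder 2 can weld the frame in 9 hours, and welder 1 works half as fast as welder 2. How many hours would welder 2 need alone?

27/2 hours

Let welder 2's rate be r; then welder 1's rate is (1/2)r, so together (1/2 + 1)r = (3/2)r = 1/9.
Thus r = 2/27 per hour.
Welder 2 alone: 27/2 hours; welder 1 alone: 27 hours.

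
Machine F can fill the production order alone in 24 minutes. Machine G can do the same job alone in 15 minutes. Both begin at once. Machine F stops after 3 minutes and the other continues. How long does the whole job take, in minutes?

In the first 3 minutes the combined rate is 13/120, so 13/40 of the job is done, leaving 27/40.
After machine F leaves the rate is 1/15 per minute; the remaining 27/40 takes 81/8 minutes.
Total = 3 + 81/8 = 105/8 minutes.

105/8 minutes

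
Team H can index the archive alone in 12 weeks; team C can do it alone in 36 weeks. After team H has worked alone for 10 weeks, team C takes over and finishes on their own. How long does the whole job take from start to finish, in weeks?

16 weeks

In 10 weeks team H does 10/12 = 5/6 of the job, leaving 1/6.
Team C works at 1/36 per week, so finishing takes 1/6 ÷ 1/36 = 6 weeks.
Total time = 10 + 6 = 16 weeks.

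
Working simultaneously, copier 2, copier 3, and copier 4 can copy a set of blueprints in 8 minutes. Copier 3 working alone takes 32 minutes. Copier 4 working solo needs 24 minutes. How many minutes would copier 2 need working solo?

96/5 minutes

Combined rate is 1/8 per minute.
Known contribution: 1/32 + 1/24 = (3 + 4)/96 = 7/96 per minute.
So copier 2's rate is 1/8 − 7/96 = 5/96, meaning 96/5 minutes alone.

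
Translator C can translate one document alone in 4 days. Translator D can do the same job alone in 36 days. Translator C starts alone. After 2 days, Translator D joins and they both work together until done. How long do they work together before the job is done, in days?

In the first 2 days Translator C alone does 2/4 = 1/2 of the job, leaving 1/2.
Once everyone is working, combined rate: 1/4 + 1/36 = (9 + 1)/36 = 10/36 = 5/18 per day.
Remaining 1/2 at 5/18 per day takes 9/5 days.

9/5 days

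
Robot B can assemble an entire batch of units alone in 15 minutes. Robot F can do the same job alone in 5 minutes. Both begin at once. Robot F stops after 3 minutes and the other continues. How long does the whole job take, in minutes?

6 minutes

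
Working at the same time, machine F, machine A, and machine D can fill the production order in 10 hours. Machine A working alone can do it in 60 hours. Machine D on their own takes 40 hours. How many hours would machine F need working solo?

Combined rate is 1/10 per hour.
Known contribution: 1/60 + 1/40 = (2 + 3)/120 = 5/120 = 1/24 per hour.
So machine F's rate is 1/10 − 1/24 = 7/120, meaning 120/7 hours alone.

120/7 hours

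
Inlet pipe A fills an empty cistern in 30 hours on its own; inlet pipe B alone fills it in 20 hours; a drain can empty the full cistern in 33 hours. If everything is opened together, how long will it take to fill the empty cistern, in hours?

Net rate = 1/30 + 1/20 − 1/33 = (22 + 33 − 20)/660 = 35/660 = 7/132 per hour.
Filling time = 1 ÷ (7/132) = 132/7 hours.

132/7 hours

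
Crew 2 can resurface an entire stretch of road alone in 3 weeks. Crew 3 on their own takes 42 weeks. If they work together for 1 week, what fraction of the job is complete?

5/14

Combined rate: 1/3 + 1/42 = (14 + 1)/42 = 15/42 = 5/14 per week.
In 1 week they complete 1·5/14 = 5/14 of the job.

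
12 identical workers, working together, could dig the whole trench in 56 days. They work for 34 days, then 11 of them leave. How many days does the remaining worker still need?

One worker does 1/672 of the job per day.
After 34 days with 12 workers, 17/28 is done (11/28 left).
With 1 worker the rate is 1/672, so the rest takes 11/28 ÷ 1/672 = 264 days.

264 days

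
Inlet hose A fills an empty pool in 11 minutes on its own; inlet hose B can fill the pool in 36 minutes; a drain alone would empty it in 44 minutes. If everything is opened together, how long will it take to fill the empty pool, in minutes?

Net rate = 1/11 + 1/36 − 1/44 = (36 + 11 − 9)/396 = 38/396 = 19/198 per minute.
Filling time = 1 ÷ (19/198) = 198/19 minutes.

198/19 minutes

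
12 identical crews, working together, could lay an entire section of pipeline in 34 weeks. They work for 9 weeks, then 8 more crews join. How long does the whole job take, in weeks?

24 weeks

One crew does 1/408 of the job per week.
After 9 weeks with 12 crews, 9/34 is done (25/34 left).
With 20 crews the rate is 20/408 = 5/102, so the rest takes 25/34 ÷ 5/102 = 15 weeks.
Total = 9 + 15 = 24 weeks.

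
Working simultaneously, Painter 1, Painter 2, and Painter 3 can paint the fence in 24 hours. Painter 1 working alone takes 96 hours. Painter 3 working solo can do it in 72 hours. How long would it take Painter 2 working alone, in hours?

Combined rate is 1/24 per hour.
Known contribution: 1/96 + 1/72 = (3 + 4)/288 = 7/288 per hour.
So Painter 2's rate is 1/24 − 7/288 = 5/288, meaning 288/5 hours alone.

288/5 hours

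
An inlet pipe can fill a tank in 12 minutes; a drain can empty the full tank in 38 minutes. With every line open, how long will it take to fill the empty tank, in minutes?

228/13 minutes

Net rate = 1/12 − 1/38 = (19 − 6)/228 = 13/228 per minute.
Filling time = 1 ÷ (13/228) = 228/13 minutes.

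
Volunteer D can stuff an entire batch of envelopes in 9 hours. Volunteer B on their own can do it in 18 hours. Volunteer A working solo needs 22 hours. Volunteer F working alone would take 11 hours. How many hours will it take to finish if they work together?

33/10 hours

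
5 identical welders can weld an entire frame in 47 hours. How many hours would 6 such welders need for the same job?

235/6 hours

Total work is 5·47 = 235 welder-hours.
With 6 welders: 235/6 hours.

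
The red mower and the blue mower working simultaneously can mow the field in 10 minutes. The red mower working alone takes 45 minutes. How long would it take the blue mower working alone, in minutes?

Combined rate is 1/10 per minute.
Known contribution: 1/45 per minute.
So the blue mower's rate is 1/10 − 1/45 = 7/90, meaning 90/7 minutes alone.

90/7 minutes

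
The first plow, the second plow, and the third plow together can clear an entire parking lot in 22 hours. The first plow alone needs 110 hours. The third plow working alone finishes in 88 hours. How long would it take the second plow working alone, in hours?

40 hours

Combined rate is 1/22 per hour.
Known contribution: 1/110 + 1/88 = (4 + 5)/440 = 9/440 per hour.
So the second plow's rate is 1/22 − 9/440 = 1/40, meaning 40 hours alone.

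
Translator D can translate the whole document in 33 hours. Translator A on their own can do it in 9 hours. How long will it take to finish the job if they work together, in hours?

With two workers the combined time is the product over the sum: 33·9/(33+9) = 297/42 = 99/14 hours.

99/14 hours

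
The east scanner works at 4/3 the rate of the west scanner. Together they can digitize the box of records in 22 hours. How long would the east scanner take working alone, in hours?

77/2 hours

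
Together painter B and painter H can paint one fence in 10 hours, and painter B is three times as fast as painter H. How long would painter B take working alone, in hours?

Let painter H's rate be r; then painter B's rate is 3r, so together (3 + 1)r = 4r = 1/10.
Thus r = 1/40 per hour.
Painter H alone: 40 hours; painter B alone: 40/3 hours.

40/3 hours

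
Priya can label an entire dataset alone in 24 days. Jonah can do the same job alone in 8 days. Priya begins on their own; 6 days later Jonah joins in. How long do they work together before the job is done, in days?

9/2 days

In the first 6 days Priya alone does 6/24 = 1/4 of the job, leaving 3/4.
Once everyone is working, combined rate: 1/24 + 1/8 = (1 + 3)/24 = 4/24 = 1/6 per day.
Remaining 3/4 at 1/6 per day takes 9/2 days.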